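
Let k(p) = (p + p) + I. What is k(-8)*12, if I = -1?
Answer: -204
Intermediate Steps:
k(p) = -1 + 2*p (k(p) = (p + p) - 1 = 2*p - 1 = -1 + 2*p)
k(-8)*12 = (-1 + 2*(-8))*12 = (-1 - 16)*12 = -17*12 = -204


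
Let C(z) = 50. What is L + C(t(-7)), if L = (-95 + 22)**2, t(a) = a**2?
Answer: 5379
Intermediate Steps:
L = 5329 (L = (-73)**2 = 5329)
L + C(t(-7)) = 5329 + 50 = 5379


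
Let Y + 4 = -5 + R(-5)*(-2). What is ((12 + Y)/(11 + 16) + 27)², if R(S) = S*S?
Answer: 465124/729 ≈ 638.03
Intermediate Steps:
R(S) = S²
Y = -59 (Y = -4 + (-5 + (-5)²*(-2)) = -4 + (-5 + 25*(-2)) = -4 + (-5 - 50) = -4 - 55 = -59)
((12 + Y)/(11 + 16) + 27)² = ((12 - 59)/(11 + 16) + 27)² = (-47/27 + 27)² = (682/27)² = 465124/729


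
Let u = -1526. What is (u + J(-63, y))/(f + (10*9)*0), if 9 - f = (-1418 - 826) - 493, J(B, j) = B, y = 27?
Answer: -1589/2746 ≈ -0.57866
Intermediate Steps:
f = 2746 (f = 9 - ((-1418 - 826) - 493) = 9 - (-2244 - 493) = 9 - 1*(-2737) = 9 + 2737 = 2746)
(u + J(-63, y))/(f + (10*9)*0) = (-1526 - 63)/(2746 + (10*9)*0) = -1589/(2746 + 90*0) = -1589/(2746 + 0) = -1589/2746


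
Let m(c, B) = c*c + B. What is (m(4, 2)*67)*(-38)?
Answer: -45828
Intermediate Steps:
m(c, B) = B + c² (m(c, B) = c² + B = B + c²)
(m(4, 2)*67)*(-38) = ((2 + 4²)*67)*(-38) = ((2 + 16)*67)*(-38) = (18*67)*(-38) = 1206*(-38) = -45828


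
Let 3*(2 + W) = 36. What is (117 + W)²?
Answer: 16129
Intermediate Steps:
W = 10 (W = -2 + (⅓)*36 = -2 + 12 = 10)
(117 + W)² = (117 + 10)² = 127² = 16129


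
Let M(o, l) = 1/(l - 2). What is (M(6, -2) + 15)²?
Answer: 3481/16 ≈ 217.56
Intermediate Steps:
M(o, l) = 1/(-2 + l)
(M(6, -2) + 15)² = (1/(-2 - 2) + 15)² = (1/(-4) + 15)² = (-¼ + 15)² = (59/4)² = 3481/16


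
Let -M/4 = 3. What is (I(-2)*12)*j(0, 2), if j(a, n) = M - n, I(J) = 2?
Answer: -336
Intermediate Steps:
M = -12 (M = -4*3 = -12)
j(a, n) = -12 - n
(I(-2)*12)*j(0, 2) = (2*12)*(-12 - 1*2) = 24*(-12 - 2) = 24*(-14) = -336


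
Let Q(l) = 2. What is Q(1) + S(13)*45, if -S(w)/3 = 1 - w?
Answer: 1622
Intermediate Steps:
S(w) = -3 + 3*w (S(w) = -3*(1 - w) = -3 + 3*w)
Q(1) + S(13)*45 = 2 + (-3 + 3*13)*45 = 2 + (-3 + 39)*45 = 2 + 36*45 = 2 + 1620 = 1622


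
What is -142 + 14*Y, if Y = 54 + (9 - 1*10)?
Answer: 600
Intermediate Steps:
Y = 53 (Y = 54 + (9 - 10) = 54 - 1 = 53)
-142 + 14*Y = -142 + 14*53 = -142 + 742 = 600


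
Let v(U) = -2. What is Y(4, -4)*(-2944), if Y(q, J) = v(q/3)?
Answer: 5888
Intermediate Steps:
Y(q, J) = -2
Y(4, -4)*(-2944) = -2*(-2944) = 5888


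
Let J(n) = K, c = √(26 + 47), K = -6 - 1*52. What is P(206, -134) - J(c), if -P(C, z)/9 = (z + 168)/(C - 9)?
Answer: 11120/197 ≈ 56.447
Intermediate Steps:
P(C, z) = -9*(168 + z)/(-9 + C) (P(C, z) = -9*(z + 168)/(C - 9) = -9*(168 + z)/(-9 + C))
K = -58 (K = -6 - 52 = -58)
c = √73 ≈ 8.5440
J(n) = -58
P(206, -134) - J(c) = 9*(-168 - 1*(-134))/(-9 + 206) - 1*(-58) = 9*(-168 + 134)/197 + 58 = 9*(1/197)*(-34) + 58 = -306/197 + 58 = 11120/197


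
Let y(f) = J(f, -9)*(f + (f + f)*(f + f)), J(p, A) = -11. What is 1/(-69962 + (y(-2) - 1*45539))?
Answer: -1/115655 ≈ -8.6464e-6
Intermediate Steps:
y(f) = -44*f**2 - 11*f (y(f) = -11*(f + (f + f)*(f + f)) = -11*(f + (2*f)*(2*f)) = -11*(f + 4*f**2) = -44*f**2 - 11*f)
1/(-69962 + (y(-2) - 1*45539)) = 1/(-69962 + (-11*(-2)*(1 + 4*(-2)) - 1*45539)) = 1/(-69962 + (-11*(-2)*(1 - 8) - 45539)) = 1/(-69962 + (-11*(-2)*(-7) - 45539)) = 1/(-69962 + (-154 - 45539)) = 1/(-69962 - 45693) = 1/(-115655) = -1/115655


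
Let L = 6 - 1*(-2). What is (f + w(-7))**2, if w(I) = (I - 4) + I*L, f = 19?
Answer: 2304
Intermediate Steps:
L = 8 (L = 6 + 2 = 8)
w(I) = -4 + 9*I (w(I) = (I - 4) + I*8 = (-4 + I) + 8*I = -4 + 9*I)
(f + w(-7))**2 = (19 + (-4 + 9*(-7)))**2 = (19 + (-4 - 63))**2 = (19 - 67)**2 = (-48)**2 = 2304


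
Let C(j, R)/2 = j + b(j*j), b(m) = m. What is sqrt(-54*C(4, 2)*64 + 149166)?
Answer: 3*sqrt(1214) ≈ 104.53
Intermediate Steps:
C(j, R) = 2*j + 2*j**2 (C(j, R) = 2*(j + j*j) = 2*(j + j**2) = 2*j + 2*j**2)
sqrt(-54*C(4, 2)*64 + 149166) = sqrt(-108*4*(1 + 4)*64 + 149166) = sqrt(-108*4*5*64 + 149166) = sqrt(-54*40*64 + 149166) = sqrt(-2160*64 + 149166) = sqrt(-138240 + 149166) = sqrt(10926) = 3*sqrt(1214)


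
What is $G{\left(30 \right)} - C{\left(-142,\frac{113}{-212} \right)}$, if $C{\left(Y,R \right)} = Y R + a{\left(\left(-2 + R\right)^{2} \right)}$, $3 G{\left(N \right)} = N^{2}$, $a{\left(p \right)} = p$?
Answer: $\frac{9793079}{44944} \approx 217.9$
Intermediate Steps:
$G{\left(N \right)} = \frac{N^{2}}{3}$
$C{\left(Y,R \right)} = \left(-2 + R\right)^{2} + R Y$ ($C{\left(Y,R \right)} = Y R + \left(-2 + R\right)^{2} = R Y + \left(-2 + R\right)^{2} = \left(-2 + R\right)^{2} + R Y$)
$G{\left(30 \right)} - C{\left(-142,\frac{113}{-212} \right)} = \frac{30^{2}}{3} - \left(\left(-2 + \frac{113}{-212}\right)^{2} + \frac{113}{-212} \left(-142\right)\right) = \frac{1}{3} \cdot 900 - \left(\left(-2 + 113 \left(- \frac{1}{212}\right)\right)^{2} + 113 \left(- \frac{1}{212}\right) \left(-142\right)\right) = 300 - \left(\left(-2 - \frac{113}{212}\right)^{2} - - \frac{8023}{106}\right) = 300 - \left(\left(- \frac{537}{212}\right)^{2} + \frac{8023}{106}\right) = 300 - \left(\frac{288369}{44944} + \frac{8023}{106}\right) = 300 - \frac{3690121}{44944} = \frac{9793079}{44944}$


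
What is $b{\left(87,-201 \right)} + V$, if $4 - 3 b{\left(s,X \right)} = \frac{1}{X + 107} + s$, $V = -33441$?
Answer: $- \frac{9438163}{282} \approx -33469.0$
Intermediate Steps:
$b{\left(s,X \right)} = \frac{4}{3} - \frac{s}{3} - \frac{1}{3 \left(107 + X\right)}$ ($b{\left(s,X \right)} = \frac{4}{3} - \frac{\frac{1}{X + 107} + s}{3} = \frac{4}{3} - \frac{\frac{1}{107 + X} + s}{3} = \frac{4}{3} - \frac{s + \frac{1}{107 + X}}{3} = \frac{4}{3} - \left(\frac{s}{3} + \frac{1}{3 \left(107 + X\right)}\right) = \frac{4}{3} - \frac{s}{3} - \frac{1}{3 \left(107 + X\right)}$)
$b{\left(87,-201 \right)} + V = \frac{427 - 9309 + 4 \left(-201\right) - \left(-201\right) 87}{3 \left(107 - 201\right)} - 33441 = \frac{427 - 9309 - 804 + 17487}{3 \left(-94\right)} - 33441 = \frac{1}{3} \left(- \frac{1}{94}\right) 7801 - 33441 = - \frac{7801}{282} - 33441 = - \frac{9438163}{282}$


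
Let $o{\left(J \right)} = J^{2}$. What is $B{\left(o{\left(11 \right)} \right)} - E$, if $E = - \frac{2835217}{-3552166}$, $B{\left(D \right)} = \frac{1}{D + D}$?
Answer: $- \frac{170642587}{214906043} \approx -0.79403$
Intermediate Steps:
$B{\left(D \right)} = \frac{1}{2 D}$
$E = \frac{2835217}{3552166}$ ($E = \left(-2835217\right) \left(- \frac{1}{3552166}\right) = \frac{2835217}{3552166} \approx 0.79817$)
$B{\left(o{\left(11 \right)} \right)} - E = \frac{1}{2 \cdot 11^{2}} - \frac{2835217}{3552166} = \frac{1}{2 \cdot 121} - \frac{2835217}{3552166} = \frac{1}{2} \cdot \frac{1}{121} - \frac{2835217}{3552166} = \frac{1}{242} - \frac{2835217}{3552166} = - \frac{170642587}{214906043}$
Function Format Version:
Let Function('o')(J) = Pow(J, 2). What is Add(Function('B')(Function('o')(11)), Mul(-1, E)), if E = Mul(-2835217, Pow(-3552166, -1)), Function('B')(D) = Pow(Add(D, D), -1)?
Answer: Rational(-170642587, 214906043) ≈ -0.79403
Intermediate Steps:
Function('B')(D) = Mul(Rational(1, 2), Pow(D, -1)) (Function('B')(D) = Pow(Mul(2, D), -1) = Mul(Rational(1, 2), Pow(D, -1)))
E = Rational(2835217, 3552166) (E = Mul(-2835217, Rational(-1, 3552166)) = Rational(2835217, 3552166) ≈ 0.79817)
Add(Function('B')(Function('o')(11)), Mul(-1, E)) = Add(Mul(Rational(1, 2), Pow(Pow(11, 2), -1)), Mul(-1, Rational(2835217, 3552166))) = Add(Mul(Rational(1, 2), Pow(121, -1)), Rational(-2835217, 3552166)) = Add(Mul(Rational(1, 2), Rational(1, 121)), Rational(-2835217, 3552166)) = Add(Rational(1, 242), Rational(-2835217, 3552166)) = Rational(-170642587, 214906043)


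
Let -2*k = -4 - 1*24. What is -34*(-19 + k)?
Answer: 170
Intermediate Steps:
k = 14 (k = -(-4 - 1*24)/2 = -(-4 - 24)/2 = -½*(-28) = 14)
-34*(-19 + k) = -34*(-19 + 14) = -34*(-5) = 170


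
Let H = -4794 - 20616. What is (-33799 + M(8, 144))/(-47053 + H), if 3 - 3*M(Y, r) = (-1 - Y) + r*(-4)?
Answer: 33603/72463 ≈ 0.46373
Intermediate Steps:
H = -25410
M(Y, r) = 4/3 + Y/3 + 4*r/3 (M(Y, r) = 1 - ((-1 - Y) + r*(-4))/3 = 1 - ((-1 - Y) - 4*r)/3 = 1 - (-1 - Y - 4*r)/3 = 1 + (1/3 + Y/3 + 4*r/3) = 4/3 + Y/3 + 4*r/3)
(-33799 + M(8, 144))/(-47053 + H) = (-33799 + (4/3 + (1/3)*8 + (4/3)*144))/(-47053 - 25410) = (-33799 + (4/3 + 8/3 + 192))/(-72463) = (-33799 + 196)*(-1/72463) = -33603*(-1/72463) = 33603/72463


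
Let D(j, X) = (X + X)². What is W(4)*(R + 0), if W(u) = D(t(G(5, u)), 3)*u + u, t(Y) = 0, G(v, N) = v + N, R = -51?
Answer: -7548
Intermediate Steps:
G(v, N) = N + v
D(j, X) = 4*X² (D(j, X) = (2*X)² = 4*X²)
W(u) = 37*u (W(u) = (4*3²)*u + u = (4*9)*u + u = 36*u + u = 37*u)
W(4)*(R + 0) = (37*4)*(-51 + 0) = 148*(-51) = -7548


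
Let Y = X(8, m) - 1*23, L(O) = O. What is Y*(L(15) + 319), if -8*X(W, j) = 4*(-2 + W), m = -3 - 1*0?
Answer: -8684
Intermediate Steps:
m = -3 (m = -3 + 0 = -3)
X(W, j) = 1 - W/2 (X(W, j) = -(-2 + W)/2 = -(-8 + 4*W)/8 = 1 - W/2)
Y = -26 (Y = (1 - 1/2*8) - 1*23 = (1 - 4) - 23 = -3 - 23 = -26)
Y*(L(15) + 319) = -26*(15 + 319) = -26*334 = -8684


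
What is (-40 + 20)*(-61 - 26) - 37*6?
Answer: 1518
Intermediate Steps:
(-40 + 20)*(-61 - 26) - 37*6 = -20*(-87) - 222 = 1740 - 222 = 1518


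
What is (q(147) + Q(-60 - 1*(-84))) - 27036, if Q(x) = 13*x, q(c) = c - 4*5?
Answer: -26597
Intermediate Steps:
q(c) = -20 + c (q(c) = c - 20 = -20 + c)
(q(147) + Q(-60 - 1*(-84))) - 27036 = ((-20 + 147) + 13*(-60 - 1*(-84))) - 27036 = (127 + 13*(-60 + 84)) - 27036 = (127 + 13*24) - 27036 = (127 + 312) - 27036 = 439 - 27036 = -26597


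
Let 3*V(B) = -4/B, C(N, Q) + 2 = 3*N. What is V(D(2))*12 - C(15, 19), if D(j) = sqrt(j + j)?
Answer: -51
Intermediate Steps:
C(N, Q) = -2 + 3*N
D(j) = sqrt(2)*sqrt(j) (D(j) = sqrt(2*j) = sqrt(2)*sqrt(j))
V(B) = -4/(3*B) (V(B) = (-4/B)/3 = -4/(3*B))
V(D(2))*12 - C(15, 19) = -4/(3*(sqrt(2)*sqrt(2)))*12 - (-2 + 3*15) = -4/3/2*12 - (-2 + 45) = -4/3*1/2*12 - 1*43 = -2/3*12 - 43 = -8 - 43 = -51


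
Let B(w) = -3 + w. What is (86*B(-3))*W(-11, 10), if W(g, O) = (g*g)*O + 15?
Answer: -632100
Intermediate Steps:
W(g, O) = 15 + O*g² (W(g, O) = g²*O + 15 = O*g² + 15 = 15 + O*g²)
(86*B(-3))*W(-11, 10) = (86*(-3 - 3))*(15 + 10*(-11)²) = (86*(-6))*(15 + 10*121) = -516*(15 + 1210) = -516*1225 = -632100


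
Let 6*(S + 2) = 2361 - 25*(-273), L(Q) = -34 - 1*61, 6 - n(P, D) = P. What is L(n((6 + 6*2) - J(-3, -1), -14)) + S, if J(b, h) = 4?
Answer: 1434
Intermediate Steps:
n(P, D) = 6 - P
L(Q) = -95 (L(Q) = -34 - 61 = -95)
S = 1529 (S = -2 + (2361 - 25*(-273))/6 = -2 + (2361 + 6825)/6 = -2 + (⅙)*9186 = -2 + 1531 = 1529)
L(n((6 + 6*2) - J(-3, -1), -14)) + S = -95 + 1529 = 1434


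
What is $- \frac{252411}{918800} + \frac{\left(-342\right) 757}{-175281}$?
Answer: $\frac{64542984903}{53682727600} \approx 1.2023$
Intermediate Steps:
$- \frac{252411}{918800} + \frac{\left(-342\right) 757}{-175281} = \left(-252411\right) \frac{1}{918800} - - \frac{86298}{58427} = - \frac{252411}{918800} + \frac{86298}{58427} = \frac{64542984903}{53682727600}$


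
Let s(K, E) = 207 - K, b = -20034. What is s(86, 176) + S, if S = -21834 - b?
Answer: -1679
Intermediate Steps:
S = -1800 (S = -21834 - 1*(-20034) = -21834 + 20034 = -1800)
s(86, 176) + S = (207 - 1*86) - 1800 = (207 - 86) - 1800 = 121 - 1800 = -1679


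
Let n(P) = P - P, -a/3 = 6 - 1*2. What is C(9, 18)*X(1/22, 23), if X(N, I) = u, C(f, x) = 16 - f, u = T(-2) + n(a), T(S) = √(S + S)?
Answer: 14*I ≈ 14.0*I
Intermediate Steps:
a = -12 (a = -3*(6 - 1*2) = -3*(6 - 2) = -3*4 = -12)
T(S) = √2*√S (T(S) = √(2*S) = √2*√S)
n(P) = 0
u = 2*I (u = √2*√(-2) + 0 = √2*(I*√2) + 0 = 2*I + 0 = 2*I ≈ 2.0*I)
X(N, I) = 2*I
C(9, 18)*X(1/22, 23) = (16 - 1*9)*(2*I) = (16 - 9)*(2*I) = 7*(2*I) = 14*I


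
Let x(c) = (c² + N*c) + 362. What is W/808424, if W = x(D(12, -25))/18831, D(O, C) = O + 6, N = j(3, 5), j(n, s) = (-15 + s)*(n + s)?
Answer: -377/7611716172 ≈ -4.9529e-8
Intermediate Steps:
N = -80 (N = 5² - 15*3 - 15*5 + 3*5 = 25 - 45 - 75 + 15 = -80)
D(O, C) = 6 + O
x(c) = 362 + c² - 80*c (x(c) = (c² - 80*c) + 362 = 362 + c² - 80*c)
W = -754/18831 (W = (362 + (6 + 12)² - 80*(6 + 12))/18831 = (362 + 18² - 80*18)*(1/18831) = (362 + 324 - 1440)*(1/18831) = -754*1/18831 = -754/18831 ≈ -0.040040)
W/808424 = -754/18831/808424 = -754/18831*1/808424 = -377/7611716172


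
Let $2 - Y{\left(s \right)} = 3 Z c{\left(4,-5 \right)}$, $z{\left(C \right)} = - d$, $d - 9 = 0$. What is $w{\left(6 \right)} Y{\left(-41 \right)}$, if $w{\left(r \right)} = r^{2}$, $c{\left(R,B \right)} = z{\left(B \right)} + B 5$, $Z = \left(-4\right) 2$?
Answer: $-29304$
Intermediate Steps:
$Z = -8$
$d = 9$ ($d = 9 + 0 = 9$)
$z{\left(C \right)} = -9$ ($z{\left(C \right)} = \left(-1\right) 9 = -9$)
$c{\left(R,B \right)} = -9 + 5 B$ ($c{\left(R,B \right)} = -9 + B 5 = -9 + 5 B$)
$Y{\left(s \right)} = -814$ ($Y{\left(s \right)} = 2 - 3 \left(-8\right) \left(-9 + 5 \left(-5\right)\right) = 2 - - 24 \left(-9 - 25\right) = 2 - \left(-24\right) \left(-34\right) = 2 - 816 = -814$)
$w{\left(6 \right)} Y{\left(-41 \right)} = 6^{2} \left(-814\right) = 36 \left(-814\right) = -29304$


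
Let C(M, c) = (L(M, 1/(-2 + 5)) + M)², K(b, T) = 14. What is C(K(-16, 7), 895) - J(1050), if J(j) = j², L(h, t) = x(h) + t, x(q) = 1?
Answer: -9920384/9 ≈ -1.1023e+6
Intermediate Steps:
L(h, t) = 1 + t
C(M, c) = (4/3 + M)² (C(M, c) = ((1 + 1/(-2 + 5)) + M)² = ((1 + 1/3) + M)² = ((1 + ⅓) + M)² = (4/3 + M)²)
C(K(-16, 7), 895) - J(1050) = (4 + 3*14)²/9 - 1*1050² = (4 + 42)²/9 - 1*1102500 = (⅑)*46² - 1102500 = (⅑)*2116 - 1102500 = 2116/9 - 1102500 = -9920384/9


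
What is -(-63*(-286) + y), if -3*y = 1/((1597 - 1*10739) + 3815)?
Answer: -287945659/15981 ≈ -18018.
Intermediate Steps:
y = 1/15981 (y = -1/(3*((1597 - 1*10739) + 3815)) = -1/(3*((1597 - 10739) + 3815)) = -1/(3*(-9142 + 3815)) = -⅓/(-5327) = -⅓*(-1/5327) = 1/15981 ≈ 6.2574e-5)
-(-63*(-286) + y) = -(-63*(-286) + 1/15981) = -(18018 + 1/15981) = -1*287945659/15981 = -287945659/15981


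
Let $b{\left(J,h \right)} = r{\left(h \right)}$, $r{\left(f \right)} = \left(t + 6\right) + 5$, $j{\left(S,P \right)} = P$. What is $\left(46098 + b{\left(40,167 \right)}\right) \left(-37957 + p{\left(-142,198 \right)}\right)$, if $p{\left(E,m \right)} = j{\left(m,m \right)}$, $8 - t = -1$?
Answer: $-1741369562$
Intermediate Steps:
$t = 9$ ($t = 8 - -1 = 8 + 1 = 9$)
$p{\left(E,m \right)} = m$
$r{\left(f \right)} = 20$ ($r{\left(f \right)} = \left(9 + 6\right) + 5 = 15 + 5 = 20$)
$b{\left(J,h \right)} = 20$
$\left(46098 + b{\left(40,167 \right)}\right) \left(-37957 + p{\left(-142,198 \right)}\right) = \left(46098 + 20\right) \left(-37957 + 198\right) = 46118 \left(-37759\right) = -1741369562$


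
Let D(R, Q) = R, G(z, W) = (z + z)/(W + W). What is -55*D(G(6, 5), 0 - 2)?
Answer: -66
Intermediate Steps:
G(z, W) = z/W (G(z, W) = (2*z)/((2*W)) = (2*z)*(1/(2*W)) = z/W)
-55*D(G(6, 5), 0 - 2) = -330/5 = -55*6/5 = -66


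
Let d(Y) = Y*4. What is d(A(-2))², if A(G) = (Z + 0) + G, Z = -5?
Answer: 784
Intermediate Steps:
A(G) = -5 + G (A(G) = (-5 + 0) + G = -5 + G)
d(Y) = 4*Y
d(A(-2))² = (4*(-5 - 2))² = (4*(-7))² = (-28)² = 784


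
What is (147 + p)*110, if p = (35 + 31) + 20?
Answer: 25630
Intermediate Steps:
p = 86 (p = 66 + 20 = 86)
(147 + p)*110 = (147 + 86)*110 = 233*110 = 25630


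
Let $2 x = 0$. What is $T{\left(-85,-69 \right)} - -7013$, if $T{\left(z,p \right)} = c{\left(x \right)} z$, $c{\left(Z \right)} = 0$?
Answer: $7013$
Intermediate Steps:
$x = 0$ ($x = \frac{1}{2} \cdot 0 = 0$)
$T{\left(z,p \right)} = 0$ ($T{\left(z,p \right)} = 0 z = 0$)
$T{\left(-85,-69 \right)} - -7013 = 0 - -7013 = 0 + 7013 = 7013$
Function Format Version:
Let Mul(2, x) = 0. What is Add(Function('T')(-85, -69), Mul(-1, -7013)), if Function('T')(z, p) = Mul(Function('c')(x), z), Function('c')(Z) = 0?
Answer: 7013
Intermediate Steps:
x = 0 (x = Mul(Rational(1, 2), 0) = 0)
Function('T')(z, p) = 0 (Function('T')(z, p) = Mul(0, z) = 0)
Add(Function('T')(-85, -69), Mul(-1, -7013)) = Add(0, Mul(-1, -7013)) = Add(0, 7013) = 7013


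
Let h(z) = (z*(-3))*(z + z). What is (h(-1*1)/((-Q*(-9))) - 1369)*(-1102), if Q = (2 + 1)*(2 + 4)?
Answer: 40734328/27 ≈ 1.5087e+6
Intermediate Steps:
Q = 18 (Q = 3*6 = 18)
h(z) = -6*z² (h(z) = (-3*z)*(2*z) = -6*z²)
(h(-1*1)/((-Q*(-9))) - 1369)*(-1102) = ((-6*(-1*1)²)/((-1*18*(-9))) - 1369)*(-1102) = ((-6*(-1)²)/((-18*(-9))) - 1369)*(-1102) = (-6*1/162 - 1369)*(-1102) = (-1/27 - 1369)*(-1102) = -36964/27*(-1102) = 40734328/27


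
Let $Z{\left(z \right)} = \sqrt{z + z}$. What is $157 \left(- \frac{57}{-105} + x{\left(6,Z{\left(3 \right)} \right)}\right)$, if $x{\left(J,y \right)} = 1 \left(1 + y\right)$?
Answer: $\frac{8478}{35} + 157 \sqrt{6} \approx 626.8$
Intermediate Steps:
$Z{\left(z \right)} = \sqrt{2} \sqrt{z}$ ($Z{\left(z \right)} = \sqrt{2 z} = \sqrt{2} \sqrt{z}$)
$x{\left(J,y \right)} = 1 + y$
$157 \left(- \frac{57}{-105} + x{\left(6,Z{\left(3 \right)} \right)}\right) = 157 \left(- \frac{57}{-105} + \left(1 + \sqrt{2} \sqrt{3}\right)\right) = 157 \left(\left(-57\right) \left(- \frac{1}{105}\right) + \left(1 + \sqrt{6}\right)\right) = 157 \left(\frac{19}{35} + \left(1 + \sqrt{6}\right)\right) = 157 \left(\frac{54}{35} + \sqrt{6}\right) = \frac{8478}{35} + 157 \sqrt{6}$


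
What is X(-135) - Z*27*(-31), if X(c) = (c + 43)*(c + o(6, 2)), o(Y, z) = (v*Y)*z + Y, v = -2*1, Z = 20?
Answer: 30816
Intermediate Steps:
v = -2
o(Y, z) = Y - 2*Y*z (o(Y, z) = (-2*Y)*z + Y = -2*Y*z + Y = Y - 2*Y*z)
X(c) = (-18 + c)*(43 + c) (X(c) = (c + 43)*(c + 6*(1 - 2*2)) = (43 + c)*(c + 6*(1 - 4)) = (43 + c)*(c + 6*(-3)) = (43 + c)*(c - 18) = (43 + c)*(-18 + c) = (-18 + c)*(43 + c))
X(-135) - Z*27*(-31) = (-774 + (-135)**2 + 25*(-135)) - 20*27*(-31) = (-774 + 18225 - 3375) - 540*(-31) = 14076 - 1*(-16740) = 14076 + 16740 = 30816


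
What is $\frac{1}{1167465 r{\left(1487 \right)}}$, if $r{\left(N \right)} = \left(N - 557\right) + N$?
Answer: $\frac{1}{2821762905} \approx 3.5439 \cdot 10^{-10}$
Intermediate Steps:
$r{\left(N \right)} = -557 + 2 N$ ($r{\left(N \right)} = \left(-557 + N\right) + N = -557 + 2 N$)
$\frac{1}{1167465 r{\left(1487 \right)}} = \frac{1}{1167465 \left(-557 + 2 \cdot 1487\right)} = \frac{1}{1167465 \left(-557 + 2974\right)} = \frac{1}{1167465 \cdot 2417} = \frac{1}{1167465} \cdot \frac{1}{2417} = \frac{1}{2821762905}$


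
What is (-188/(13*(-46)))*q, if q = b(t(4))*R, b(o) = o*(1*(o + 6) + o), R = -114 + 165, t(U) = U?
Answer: 268464/299 ≈ 897.87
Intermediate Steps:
R = 51
b(o) = o*(6 + 2*o) (b(o) = o*(1*(6 + o) + o) = o*((6 + o) + o) = o*(6 + 2*o))
q = 2856 (q = (2*4*(3 + 4))*51 = (2*4*7)*51 = 56*51 = 2856)
(-188/(13*(-46)))*q = -188/(13*(-46))*2856 = -188/(-598)*2856 = -188*(-1/598)*2856 = (94/299)*2856 = 268464/299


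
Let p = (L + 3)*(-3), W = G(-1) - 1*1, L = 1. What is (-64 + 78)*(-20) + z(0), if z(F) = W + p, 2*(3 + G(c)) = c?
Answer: -593/2 ≈ -296.50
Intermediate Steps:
G(c) = -3 + c/2
W = -9/2 (W = (-3 + (½)*(-1)) - 1*1 = (-3 - ½) - 1 = -7/2 - 1 = -9/2 ≈ -4.5000)
p = -12 (p = (1 + 3)*(-3) = 4*(-3) = -12)
z(F) = -33/2 (z(F) = -9/2 - 12 = -33/2)
(-64 + 78)*(-20) + z(0) = (-64 + 78)*(-20) - 33/2 = 14*(-20) - 33/2 = -280 - 33/2 = -593/2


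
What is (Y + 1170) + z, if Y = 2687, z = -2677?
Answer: 1180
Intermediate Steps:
(Y + 1170) + z = (2687 + 1170) - 2677 = 3857 - 2677 = 1180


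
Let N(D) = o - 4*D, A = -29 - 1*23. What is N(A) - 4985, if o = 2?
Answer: -4775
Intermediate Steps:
A = -52 (A = -29 - 23 = -52)
N(D) = 2 - 4*D
N(A) - 4985 = (2 - 4*(-52)) - 4985 = (2 + 208) - 4985 = 210 - 4985 = -4775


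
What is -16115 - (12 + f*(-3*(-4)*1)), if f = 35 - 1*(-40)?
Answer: -17027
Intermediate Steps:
f = 75 (f = 35 + 40 = 75)
-16115 - (12 + f*(-3*(-4)*1)) = -16115 - (12 + 75*(-3*(-4)*1)) = -16115 - (12 + 75*(12*1)) = -16115 - (12 + 75*12) = -16115 - (12 + 900) = -16115 - 1*912 = -16115 - 912 = -17027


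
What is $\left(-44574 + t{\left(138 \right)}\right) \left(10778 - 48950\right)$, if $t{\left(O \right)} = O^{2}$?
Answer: $974531160$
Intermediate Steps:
$\left(-44574 + t{\left(138 \right)}\right) \left(10778 - 48950\right) = \left(-44574 + 138^{2}\right) \left(10778 - 48950\right) = \left(-44574 + 19044\right) \left(-38172\right) = \left(-25530\right) \left(-38172\right) = 974531160$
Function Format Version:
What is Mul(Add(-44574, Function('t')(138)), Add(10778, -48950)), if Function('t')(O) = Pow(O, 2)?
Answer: 974531160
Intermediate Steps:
Mul(Add(-44574, Function('t')(138)), Add(10778, -48950)) = Mul(Add(-44574, Pow(138, 2)), Add(10778, -48950)) = Mul(Add(-44574, 19044), -38172) = Mul(-25530, -38172) = 974531160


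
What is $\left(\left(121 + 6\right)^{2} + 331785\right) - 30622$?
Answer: $317292$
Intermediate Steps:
$\left(\left(121 + 6\right)^{2} + 331785\right) - 30622 = \left(127^{2} + 331785\right) - 30622 = \left(16129 + 331785\right) - 30622 = 347914 - 30622 = 317292$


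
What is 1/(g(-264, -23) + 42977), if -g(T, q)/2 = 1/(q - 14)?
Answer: 37/1590151 ≈ 2.3268e-5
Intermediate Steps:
g(T, q) = -2/(-14 + q) (g(T, q) = -2/(q - 14) = -2/(-14 + q))
1/(g(-264, -23) + 42977) = 1/(-2/(-14 - 23) + 42977) = 1/(-2/(-37) + 42977) = 1/(-2*(-1/37) + 42977) = 1/(2/37 + 42977) = 1/(1590151/37) = 37/1590151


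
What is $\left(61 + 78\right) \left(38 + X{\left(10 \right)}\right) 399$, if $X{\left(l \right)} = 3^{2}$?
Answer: $2606667$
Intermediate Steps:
$X{\left(l \right)} = 9$
$\left(61 + 78\right) \left(38 + X{\left(10 \right)}\right) 399 = \left(61 + 78\right) \left(38 + 9\right) 399 = 139 \cdot 47 \cdot 399 = 6533 \cdot 399 = 2606667$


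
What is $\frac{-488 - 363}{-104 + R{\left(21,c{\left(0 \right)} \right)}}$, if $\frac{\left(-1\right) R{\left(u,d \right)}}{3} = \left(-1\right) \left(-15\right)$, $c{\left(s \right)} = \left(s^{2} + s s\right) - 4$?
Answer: $\frac{851}{149} \approx 5.7114$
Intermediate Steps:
$c{\left(s \right)} = -4 + 2 s^{2}$ ($c{\left(s \right)} = \left(s^{2} + s^{2}\right) - 4 = 2 s^{2} - 4 = -4 + 2 s^{2}$)
$R{\left(u,d \right)} = -45$ ($R{\left(u,d \right)} = - 3 \left(\left(-1\right) \left(-15\right)\right) = \left(-3\right) 15 = -45$)
$\frac{-488 - 363}{-104 + R{\left(21,c{\left(0 \right)} \right)}} = \frac{-488 - 363}{-104 - 45} = - \frac{851}{-149} = \left(-851\right) \left(- \frac{1}{149}\right) = \frac{851}{149}$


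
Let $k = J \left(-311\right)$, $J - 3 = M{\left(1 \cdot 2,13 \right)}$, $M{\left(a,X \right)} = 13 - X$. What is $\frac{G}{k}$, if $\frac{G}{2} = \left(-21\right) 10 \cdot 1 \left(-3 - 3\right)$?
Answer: $- \frac{840}{311} \approx -2.701$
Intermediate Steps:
$G = 2520$ ($G = 2 \left(-21\right) 10 \cdot 1 \left(-3 - 3\right) = 2 \left(- 210 \cdot 1 \left(-6\right)\right) = 2 \left(\left(-210\right) \left(-6\right)\right) = 2 \cdot 1260 = 2520$)
$J = 3$ ($J = 3 + \left(13 - 13\right) = 3 + 0 = 3$)
$k = -933$ ($k = 3 \left(-311\right) = -933$)
$\frac{G}{k} = \frac{2520}{-933} = 2520 \left(- \frac{1}{933}\right) = - \frac{840}{311}$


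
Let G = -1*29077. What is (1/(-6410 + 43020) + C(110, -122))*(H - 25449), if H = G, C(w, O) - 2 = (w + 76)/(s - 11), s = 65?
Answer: -48907068437/164745 ≈ -2.9687e+5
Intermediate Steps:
G = -29077
C(w, O) = 92/27 + w/54 (C(w, O) = 2 + (w + 76)/(65 - 11) = 2 + (76 + w)/54 = 2 + (76 + w)*(1/54) = 2 + (38/27 + w/54) = 92/27 + w/54)
H = -29077
(1/(-6410 + 43020) + C(110, -122))*(H - 25449) = (1/(-6410 + 43020) + (92/27 + (1/54)*110))*(-29077 - 25449) = (1/36610 + (92/27 + 55/27))*(-54526) = (1/36610 + 49/9)*(-54526) = (1793899/329490)*(-54526) = -48907068437/164745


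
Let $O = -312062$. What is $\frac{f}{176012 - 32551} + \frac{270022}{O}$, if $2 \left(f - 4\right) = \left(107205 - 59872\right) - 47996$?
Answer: $- \frac{38839826447}{44768726582} \approx -0.86757$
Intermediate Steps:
$f = - \frac{655}{2}$ ($f = 4 + \frac{\left(107205 - 59872\right) - 47996}{2} = 4 + \frac{47333 - 47996}{2} = 4 + \frac{1}{2} \left(-663\right) = 4 - \frac{663}{2} = - \frac{655}{2} \approx -327.5$)
$\frac{f}{176012 - 32551} + \frac{270022}{O} = - \frac{655}{2 \left(176012 - 32551\right)} + \frac{270022}{-312062} = - \frac{655}{2 \left(176012 - 32551\right)} + 270022 \left(- \frac{1}{312062}\right) = - \frac{655}{2 \cdot 143461} - \frac{135011}{156031} = \left(- \frac{655}{2}\right) \frac{1}{143461} - \frac{135011}{156031} = - \frac{655}{286922} - \frac{135011}{156031} = - \frac{38839826447}{44768726582}$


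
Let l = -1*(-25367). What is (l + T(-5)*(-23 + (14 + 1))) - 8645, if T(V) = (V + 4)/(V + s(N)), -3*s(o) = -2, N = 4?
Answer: 217362/13 ≈ 16720.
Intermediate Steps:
s(o) = 2/3 (s(o) = -1/3*(-2) = 2/3)
T(V) = (4 + V)/(2/3 + V) (T(V) = (V + 4)/(V + 2/3) = (4 + V)/(2/3 + V))
l = 25367
(l + T(-5)*(-23 + (14 + 1))) - 8645 = (25367 + (3*(4 - 5)/(2 + 3*(-5)))*(-23 + (14 + 1))) - 8645 = (25367 + (3*(-1)/(2 - 15))*(-23 + 15)) - 8645 = (25367 + (3*(-1)/(-13))*(-8)) - 8645 = (25367 + (3*(-1/13)*(-1))*(-8)) - 8645 = (25367 + (3/13)*(-8)) - 8645 = (25367 - 24/13) - 8645 = 329747/13 - 8645 = 217362/13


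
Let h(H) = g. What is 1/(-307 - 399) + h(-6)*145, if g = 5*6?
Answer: 3071099/706 ≈ 4350.0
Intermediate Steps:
g = 30
h(H) = 30
1/(-307 - 399) + h(-6)*145 = 1/(-307 - 399) + 30*145 = 1/(-706) + 4350 = -1/706 + 4350 = 3071099/706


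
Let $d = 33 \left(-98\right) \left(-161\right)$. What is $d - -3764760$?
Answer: $4285434$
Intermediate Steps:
$d = 520674$ ($d = \left(-3234\right) \left(-161\right) = 520674$)
$d - -3764760 = 520674 - -3764760 = 520674 + 3764760 = 4285434$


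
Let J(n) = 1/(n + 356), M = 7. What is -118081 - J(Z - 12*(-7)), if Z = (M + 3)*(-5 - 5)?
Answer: -40147541/340 ≈ -1.1808e+5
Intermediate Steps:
Z = -100 (Z = (7 + 3)*(-5 - 5) = 10*(-10) = -100)
J(n) = 1/(356 + n)
-118081 - J(Z - 12*(-7)) = -118081 - 1/(356 + (-100 - 12*(-7))) = -118081 - 1/(356 + (-100 + 84)) = -118081 - 1/(356 - 16) = -118081 - 1/340 = -40147541/340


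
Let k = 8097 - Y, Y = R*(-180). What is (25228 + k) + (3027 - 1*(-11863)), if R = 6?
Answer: 49295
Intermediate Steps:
Y = -1080 (Y = 6*(-180) = -1080)
k = 9177 (k = 8097 - 1*(-1080) = 8097 + 1080 = 9177)
(25228 + k) + (3027 - 1*(-11863)) = (25228 + 9177) + (3027 - 1*(-11863)) = 34405 + (3027 + 11863) = 34405 + 14890 = 49295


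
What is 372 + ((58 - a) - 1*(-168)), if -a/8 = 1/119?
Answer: 71170/119 ≈ 598.07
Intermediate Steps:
a = -8/119 ≈ -0.067227
372 + ((58 - a) - 1*(-168)) = 372 + ((58 - 1*(-8/119)) - 1*(-168)) = 372 + ((58 + 8/119) + 168) = 372 + (6910/119 + 168) = 372 + 26902/119 = 71170/119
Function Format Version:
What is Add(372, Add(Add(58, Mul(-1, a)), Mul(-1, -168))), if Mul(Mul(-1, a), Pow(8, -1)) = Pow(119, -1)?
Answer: Rational(71170, 119) ≈ 598.07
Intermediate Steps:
a = Rational(-8, 119) (a = Mul(-8, Pow(119, -1)) = Mul(-8, Rational(1, 119)) = Rational(-8, 119) ≈ -0.067227)
Add(372, Add(Add(58, Mul(-1, a)), Mul(-1, -168))) = Add(372, Add(Add(58, Mul(-1, Rational(-8, 119))), Mul(-1, -168))) = Add(372, Add(Add(58, Rational(8, 119)), 168)) = Add(372, Add(Rational(6910, 119), 168)) = Add(372, Rational(26902, 119)) = Rational(71170, 119)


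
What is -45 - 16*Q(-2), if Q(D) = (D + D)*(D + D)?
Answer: -301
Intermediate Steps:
Q(D) = 4*D² (Q(D) = (2*D)*(2*D) = 4*D²)
-45 - 16*Q(-2) = -45 - 64*(-2)² = -45 - 64*4 = -45 - 16*16 = -45 - 256 = -301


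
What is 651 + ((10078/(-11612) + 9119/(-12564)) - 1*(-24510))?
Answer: 917646372557/36473292 ≈ 25159.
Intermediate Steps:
651 + ((10078/(-11612) + 9119/(-12564)) - 1*(-24510)) = 651 + ((10078*(-1/11612) + 9119*(-1/12564)) + 24510) = 651 + ((-5039/5806 - 9119/12564) + 24510) = 651 + (-58127455/36473292 + 24510) = 651 + 893902259465/36473292 = 917646372557/36473292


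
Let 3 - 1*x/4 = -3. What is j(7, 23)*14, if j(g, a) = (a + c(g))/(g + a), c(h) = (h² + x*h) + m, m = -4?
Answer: 1652/15 ≈ 110.13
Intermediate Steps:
x = 24 (x = 12 - 4*(-3) = 12 + 12 = 24)
c(h) = -4 + h² + 24*h (c(h) = (h² + 24*h) - 4 = -4 + h² + 24*h)
j(g, a) = (-4 + a + g² + 24*g)/(a + g) (j(g, a) = (a + (-4 + g² + 24*g))/(g + a) = (-4 + a + g² + 24*g)/(a + g))
j(7, 23)*14 = ((-4 + 23 + 7² + 24*7)/(23 + 7))*14 = ((-4 + 23 + 49 + 168)/30)*14 = ((1/30)*236)*14 = (118/15)*14 = 1652/15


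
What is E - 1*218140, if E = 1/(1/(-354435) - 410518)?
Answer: -31739794791138775/145501947331 ≈ -2.1814e+5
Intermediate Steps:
E = -354435/145501947331 (E = 1/(-1/354435 - 410518) = 1/(-145501947331/354435) = -354435/145501947331 ≈ -2.4359e-6)
E - 1*218140 = -354435/145501947331 - 1*218140 = -354435/145501947331 - 218140 = -31739794791138775/145501947331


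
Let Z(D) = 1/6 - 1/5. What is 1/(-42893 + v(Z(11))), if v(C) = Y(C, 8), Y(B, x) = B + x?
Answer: -30/1286551 ≈ -2.3318e-5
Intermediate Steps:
Z(D) = -1/30 (Z(D) = 1*(1/6) - 1*1/5 = 1/6 - 1/5 = -1/30)
v(C) = 8 + C (v(C) = C + 8 = 8 + C)
1/(-42893 + v(Z(11))) = 1/(-42893 + (8 - 1/30)) = 1/(-42893 + 239/30) = 1/(-1286551/30) = -30/1286551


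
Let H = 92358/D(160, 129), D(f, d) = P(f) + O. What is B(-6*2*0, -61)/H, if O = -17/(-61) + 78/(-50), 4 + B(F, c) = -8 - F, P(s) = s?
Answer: -23052/1117825 ≈ -0.020622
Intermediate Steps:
B(F, c) = -12 - F (B(F, c) = -4 + (-8 - F) = -12 - F)
O = -1954/1525 (O = -17*(-1/61) + 78*(-1/50) = 17/61 - 39/25 = -1954/1525 ≈ -1.2813)
D(f, d) = -1954/1525 + f (D(f, d) = f - 1954/1525 = -1954/1525 + f)
H = 1117825/1921 (H = 92358/(-1954/1525 + 160) = 92358/(242046/1525) = 92358*(1525/242046) = 1117825/1921 ≈ 581.90)
B(-6*2*0, -61)/H = (-12 - (-6*2)*0)/(1117825/1921) = (-12 - (-12)*0)*(1921/1117825) = (-12 - 1*0)*(1921/1117825) = (-12 + 0)*(1921/1117825) = -12*1921/1117825 = -23052/1117825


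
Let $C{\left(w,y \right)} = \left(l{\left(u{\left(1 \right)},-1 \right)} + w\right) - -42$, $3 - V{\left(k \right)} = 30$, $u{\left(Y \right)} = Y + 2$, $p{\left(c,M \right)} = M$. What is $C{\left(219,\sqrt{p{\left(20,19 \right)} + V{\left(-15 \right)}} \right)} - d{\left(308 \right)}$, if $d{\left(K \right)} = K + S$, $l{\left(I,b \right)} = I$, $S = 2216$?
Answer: $-2260$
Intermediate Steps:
$u{\left(Y \right)} = 2 + Y$
$V{\left(k \right)} = -27$ ($V{\left(k \right)} = 3 - 30 = -27$)
$C{\left(w,y \right)} = 45 + w$ ($C{\left(w,y \right)} = \left(\left(2 + 1\right) + w\right) - -42 = \left(3 + w\right) + 42 = 45 + w$)
$d{\left(K \right)} = 2216 + K$ ($d{\left(K \right)} = K + 2216 = 2216 + K$)
$C{\left(219,\sqrt{p{\left(20,19 \right)} + V{\left(-15 \right)}} \right)} - d{\left(308 \right)} = \left(45 + 219\right) - \left(2216 + 308\right) = 264 - 2524 = -2260$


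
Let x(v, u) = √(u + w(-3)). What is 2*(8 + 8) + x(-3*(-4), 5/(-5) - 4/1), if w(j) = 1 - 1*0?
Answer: 32 + 2*I ≈ 32.0 + 2.0*I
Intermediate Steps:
w(j) = 1 (w(j) = 1 + 0 = 1)
x(v, u) = √(1 + u) (x(v, u) = √(u + 1) = √(1 + u))
2*(8 + 8) + x(-3*(-4), 5/(-5) - 4/1) = 2*(8 + 8) + √(1 + (5/(-5) - 4/1)) = 2*16 + √(1 + (5*(-⅕) - 4*1)) = 32 + √(1 + (-1 - 4)) = 32 + √(1 - 5) = 32 + √(-4) = 32 + 2*I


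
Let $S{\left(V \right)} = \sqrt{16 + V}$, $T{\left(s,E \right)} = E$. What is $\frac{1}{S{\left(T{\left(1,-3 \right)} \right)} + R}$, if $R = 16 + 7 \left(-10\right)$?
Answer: $- \frac{54}{2903} - \frac{\sqrt{13}}{2903} \approx -0.019843$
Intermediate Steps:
$R = -54$ ($R = 16 - 70 = -54$)
$\frac{1}{S{\left(T{\left(1,-3 \right)} \right)} + R} = \frac{1}{\sqrt{16 - 3} - 54} = \frac{1}{\sqrt{13} - 54} = \frac{1}{-54 + \sqrt{13}}$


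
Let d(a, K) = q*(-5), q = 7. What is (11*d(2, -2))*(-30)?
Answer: 11550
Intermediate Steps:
d(a, K) = -35 (d(a, K) = 7*(-5) = -35)
(11*d(2, -2))*(-30) = (11*(-35))*(-30) = -385*(-30) = 11550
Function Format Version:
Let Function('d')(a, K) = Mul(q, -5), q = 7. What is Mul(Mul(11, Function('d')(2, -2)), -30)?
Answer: 11550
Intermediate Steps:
Function('d')(a, K) = -35 (Function('d')(a, K) = Mul(7, -5) = -35)
Mul(Mul(11, Function('d')(2, -2)), -30) = Mul(Mul(11, -35), -30) = Mul(-385, -30) = 11550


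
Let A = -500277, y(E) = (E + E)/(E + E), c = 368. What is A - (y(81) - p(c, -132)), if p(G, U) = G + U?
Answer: -500042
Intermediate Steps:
y(E) = 1 (y(E) = (2*E)/((2*E)) = (2*E)*(1/(2*E)) = 1)
A - (y(81) - p(c, -132)) = -500277 - (1 - (368 - 132)) = -500277 - (1 - 1*236) = -500277 - (1 - 236) = -500277 - 1*(-235) = -500277 + 235 = -500042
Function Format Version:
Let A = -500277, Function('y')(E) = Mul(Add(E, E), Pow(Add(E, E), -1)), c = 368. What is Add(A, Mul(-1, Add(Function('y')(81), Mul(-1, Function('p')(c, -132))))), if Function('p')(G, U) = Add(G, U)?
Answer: -500042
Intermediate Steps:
Function('y')(E) = 1 (Function('y')(E) = Mul(Mul(2, E), Pow(Mul(2, E), -1)) = Mul(Mul(2, E), Mul(Rational(1, 2), Pow(E, -1))) = 1)
Add(A, Mul(-1, Add(Function('y')(81), Mul(-1, Function('p')(c, -132))))) = Add(-500277, Mul(-1, Add(1, Mul(-1, Add(368, -132))))) = Add(-500277, Mul(-1, Add(1, Mul(-1, 236)))) = Add(-500277, Mul(-1, Add(1, -236))) = Add(-500277, Mul(-1, -235)) = Add(-500277, 235) = -500042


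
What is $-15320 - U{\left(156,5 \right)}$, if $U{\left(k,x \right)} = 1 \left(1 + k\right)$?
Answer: $-15477$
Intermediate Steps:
$U{\left(k,x \right)} = 1 + k$
$-15320 - U{\left(156,5 \right)} = -15320 - \left(1 + 156\right) = -15320 - 157 = -15477$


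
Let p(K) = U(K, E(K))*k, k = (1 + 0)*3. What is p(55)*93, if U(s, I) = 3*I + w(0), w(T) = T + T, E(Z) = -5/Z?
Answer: -837/11 ≈ -76.091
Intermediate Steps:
w(T) = 2*T
U(s, I) = 3*I (U(s, I) = 3*I + 2*0 = 3*I + 0 = 3*I)
k = 3 (k = 1*3 = 3)
p(K) = -45/K (p(K) = (3*(-5/K))*3 = -15/K*3 = -45/K)
p(55)*93 = -45/55*93 = -45*1/55*93 = -9/11*93 = -837/11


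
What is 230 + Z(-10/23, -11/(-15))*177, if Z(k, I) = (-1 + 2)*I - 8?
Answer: -5281/5 ≈ -1056.2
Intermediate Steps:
Z(k, I) = -8 + I (Z(k, I) = 1*I - 8 = I - 8 = -8 + I)
230 + Z(-10/23, -11/(-15))*177 = 230 + (-8 - 11/(-15))*177 = 230 + (-8 - 11*(-1/15))*177 = 230 + (-8 + 11/15)*177 = 230 - 109/15*177 = 230 - 6431/5 = -5281/5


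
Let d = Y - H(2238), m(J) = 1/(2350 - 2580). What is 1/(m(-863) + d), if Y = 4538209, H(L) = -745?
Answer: 230/1043959419 ≈ 2.2032e-7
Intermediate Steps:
m(J) = -1/230 (m(J) = 1/(-230) = -1/230)
d = 4538954 (d = 4538209 - 1*(-745) = 4538209 + 745 = 4538954)
1/(m(-863) + d) = 1/(-1/230 + 4538954) = 1/(1043959419/230) = 230/1043959419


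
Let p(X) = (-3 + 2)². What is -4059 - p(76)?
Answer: -4060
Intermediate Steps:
p(X) = 1 (p(X) = (-1)² = 1)
-4059 - p(76) = -4059 - 1*1 = -4059 - 1 = -4060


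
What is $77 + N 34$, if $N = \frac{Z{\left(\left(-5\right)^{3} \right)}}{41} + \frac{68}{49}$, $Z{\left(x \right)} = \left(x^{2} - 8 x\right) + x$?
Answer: $\frac{27738485}{2009} \approx 13807.0$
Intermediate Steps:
$Z{\left(x \right)} = x^{2} - 7 x$
$N = \frac{811288}{2009}$ ($N = \frac{\left(-5\right)^{3} \left(-7 + \left(-5\right)^{3}\right)}{41} + \frac{68}{49} = - 125 \left(-7 - 125\right) \frac{1}{41} + 68 \cdot \frac{1}{49} = \left(-125\right) \left(-132\right) \frac{1}{41} + \frac{68}{49} = 16500 \cdot \frac{1}{41} + \frac{68}{49} = \frac{16500}{41} + \frac{68}{49} = \frac{811288}{2009} \approx 403.83$)
$77 + N 34 = 77 + \frac{811288}{2009} \cdot 34 = 77 + \frac{27583792}{2009} = \frac{27738485}{2009}$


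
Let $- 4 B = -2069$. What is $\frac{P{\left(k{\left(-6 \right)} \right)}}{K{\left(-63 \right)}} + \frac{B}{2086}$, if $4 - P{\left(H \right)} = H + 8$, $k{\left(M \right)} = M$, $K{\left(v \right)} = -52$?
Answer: $\frac{22725}{108472} \approx 0.2095$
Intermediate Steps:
$B = \frac{2069}{4}$ ($B = \left(- \frac{1}{4}\right) \left(-2069\right) = \frac{2069}{4} \approx 517.25$)
$P{\left(H \right)} = -4 - H$ ($P{\left(H \right)} = 4 - \left(H + 8\right) = 4 - \left(8 + H\right) = -4 - H$)
$\frac{P{\left(k{\left(-6 \right)} \right)}}{K{\left(-63 \right)}} + \frac{B}{2086} = \frac{-4 - -6}{-52} + \frac{2069}{4 \cdot 2086} = \left(-4 + 6\right) \left(- \frac{1}{52}\right) + \frac{2069}{4} \cdot \frac{1}{2086} = 2 \left(- \frac{1}{52}\right) + \frac{2069}{8344} = - \frac{1}{26} + \frac{2069}{8344} = \frac{22725}{108472}$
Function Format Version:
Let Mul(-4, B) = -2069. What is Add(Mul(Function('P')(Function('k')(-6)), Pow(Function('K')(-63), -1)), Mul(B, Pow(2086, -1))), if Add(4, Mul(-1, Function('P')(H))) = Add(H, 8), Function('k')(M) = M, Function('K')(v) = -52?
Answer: Rational(22725, 108472) ≈ 0.20950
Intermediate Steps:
B = Rational(2069, 4) (B = Mul(Rational(-1, 4), -2069) = Rational(2069, 4) ≈ 517.25)
Function('P')(H) = Add(-4, Mul(-1, H)) (Function('P')(H) = Add(4, Mul(-1, Add(H, 8))) = Add(4, Mul(-1, Add(8, H))) = Add(4, Add(-8, Mul(-1, H))) = Add(-4, Mul(-1, H)))
Add(Mul(Function('P')(Function('k')(-6)), Pow(Function('K')(-63), -1)), Mul(B, Pow(2086, -1))) = Add(Mul(Add(-4, Mul(-1, -6)), Pow(-52, -1)), Mul(Rational(2069, 4), Pow(2086, -1))) = Add(Mul(Add(-4, 6), Rational(-1, 52)), Mul(Rational(2069, 4), Rational(1, 2086))) = Add(Mul(2, Rational(-1, 52)), Rational(2069, 8344)) = Add(Rational(-1, 26), Rational(2069, 8344)) = Rational(22725, 108472)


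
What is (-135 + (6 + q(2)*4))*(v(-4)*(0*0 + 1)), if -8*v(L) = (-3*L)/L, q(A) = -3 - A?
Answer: -447/8 ≈ -55.875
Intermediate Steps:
v(L) = 3/8 (v(L) = -(-3*L)/(8*L) = -⅛*(-3) = 3/8)
(-135 + (6 + q(2)*4))*(v(-4)*(0*0 + 1)) = (-135 + (6 + (-3 - 1*2)*4))*(3*(0*0 + 1)/8) = (-135 + (6 + (-3 - 2)*4))*(3*(0 + 1)/8) = (-135 + (6 - 5*4))*((3/8)*1) = (-135 + (6 - 20))*(3/8) = (-135 - 14)*(3/8) = -149*3/8 = -447/8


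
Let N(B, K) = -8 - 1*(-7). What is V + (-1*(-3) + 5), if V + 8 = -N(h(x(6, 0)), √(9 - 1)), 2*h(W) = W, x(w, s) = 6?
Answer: 1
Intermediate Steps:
h(W) = W/2
N(B, K) = -1 (N(B, K) = -8 + 7 = -1)
V = -7 (V = -8 - 1*(-1) = -8 + 1 = -7)
V + (-1*(-3) + 5) = -7 + (-1*(-3) + 5) = -7 + (3 + 5) = -7 + 8 = 1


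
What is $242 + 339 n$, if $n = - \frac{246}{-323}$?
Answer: $\frac{161560}{323} \approx 500.19$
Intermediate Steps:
$n = \frac{246}{323}$ ($n = \left(-246\right) \left(- \frac{1}{323}\right) = \frac{246}{323} \approx 0.76161$)
$242 + 339 n = 242 + 339 \cdot \frac{246}{323} = 242 + \frac{83394}{323} = \frac{161560}{323}$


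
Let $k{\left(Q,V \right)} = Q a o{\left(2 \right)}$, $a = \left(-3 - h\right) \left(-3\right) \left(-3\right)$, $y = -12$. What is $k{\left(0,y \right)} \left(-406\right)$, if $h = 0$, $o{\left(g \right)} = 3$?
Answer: $0$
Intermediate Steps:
$a = -27$ ($a = \left(-3 - 0\right) \left(-3\right) \left(-3\right) = \left(-3 + 0\right) \left(-3\right) \left(-3\right) = \left(-3\right) \left(-3\right) \left(-3\right) = 9 \left(-3\right) = -27$)
$k{\left(Q,V \right)} = - 81 Q$ ($k{\left(Q,V \right)} = Q \left(-27\right) 3 = - 27 Q 3 = - 81 Q$)
$k{\left(0,y \right)} \left(-406\right) = \left(-81\right) 0 \left(-406\right) = 0 \left(-406\right) = 0$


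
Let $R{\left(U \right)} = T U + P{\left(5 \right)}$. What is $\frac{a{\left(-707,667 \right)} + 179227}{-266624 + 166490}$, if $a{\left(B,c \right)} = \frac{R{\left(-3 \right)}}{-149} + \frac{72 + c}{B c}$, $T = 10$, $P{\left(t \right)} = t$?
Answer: $- \frac{12593178356401}{7035793446654} \approx -1.7899$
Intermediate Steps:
$R{\left(U \right)} = 5 + 10 U$ ($R{\left(U \right)} = 10 U + 5 = 5 + 10 U$)
$a{\left(B,c \right)} = \frac{25}{149} + \frac{72 + c}{B c}$ ($a{\left(B,c \right)} = \frac{5 + 10 \left(-3\right)}{-149} + \frac{72 + c}{B c} = \left(5 - 30\right) \left(- \frac{1}{149}\right) + \left(72 + c\right) \frac{1}{B c} = \left(-25\right) \left(- \frac{1}{149}\right) + \frac{72 + c}{B c} = \frac{25}{149} + \frac{72 + c}{B c}$)
$\frac{a{\left(-707,667 \right)} + 179227}{-266624 + 166490} = \frac{\left(\frac{25}{149} + \frac{1}{-707} + \frac{72}{\left(-707\right) 667}\right) + 179227}{-266624 + 166490} = \frac{\left(\frac{25}{149} - \frac{1}{707} + 72 \left(- \frac{1}{707}\right) \frac{1}{667}\right) + 179227}{-100134} = \left(\left(\frac{25}{149} - \frac{1}{707} - \frac{72}{471569}\right) + 179227\right) \left(- \frac{1}{100134}\right) = \left(\frac{11679114}{70263781} + 179227\right) \left(- \frac{1}{100134}\right) = \frac{12593178356401}{70263781} \left(- \frac{1}{100134}\right) = - \frac{12593178356401}{7035793446654}$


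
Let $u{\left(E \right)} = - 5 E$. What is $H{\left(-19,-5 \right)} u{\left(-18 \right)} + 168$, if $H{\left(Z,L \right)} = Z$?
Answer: $-1542$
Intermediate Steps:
$H{\left(-19,-5 \right)} u{\left(-18 \right)} + 168 = - 19 \left(\left(-5\right) \left(-18\right)\right) + 168 = \left(-19\right) 90 + 168 = -1710 + 168 = -1542$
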